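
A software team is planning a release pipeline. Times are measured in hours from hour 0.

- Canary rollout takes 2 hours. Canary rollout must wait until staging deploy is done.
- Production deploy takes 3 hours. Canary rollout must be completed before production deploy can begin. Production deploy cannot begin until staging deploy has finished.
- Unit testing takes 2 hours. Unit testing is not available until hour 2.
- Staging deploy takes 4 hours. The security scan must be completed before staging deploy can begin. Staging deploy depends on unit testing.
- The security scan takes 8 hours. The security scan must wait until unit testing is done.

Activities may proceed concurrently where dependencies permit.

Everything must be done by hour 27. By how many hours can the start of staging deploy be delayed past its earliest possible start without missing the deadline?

Unit testing cannot begin until its own release at hour 2. It runs from hour 2 to 2 + 2 = hour 4.
The security scan waits on unit testing (finishes hour 4), so it starts at hour 4 and finishes at 4 + 8 = hour 12.
Staging deploy has to wait for the security scan (finishes hour 12); unit testing (finishes hour 4). The latest of these is hour 12, so staging deploy runs hour 12 to 12 + 4 = hour 16.

Working backward from the deadline:
Production deploy has no dependents, so it just needs to finish by hour 27. Starting by 27 − 3 = hour 24 achieves that.
Canary rollout must finish before production deploy (must start by hour 24). With a 2-hour duration, canary rollout must start by 24 − 2 = hour 22.
Staging deploy feeds canary rollout (must start by hour 22); production deploy (must start by hour 24). Taking the minimum, staging deploy must finish by hour 22 and start by 22 − 4 = hour 18.
So staging deploy can start as early as hour 12 and as late as hour 18, giving 18 − 12 = 6 hours of slack.

6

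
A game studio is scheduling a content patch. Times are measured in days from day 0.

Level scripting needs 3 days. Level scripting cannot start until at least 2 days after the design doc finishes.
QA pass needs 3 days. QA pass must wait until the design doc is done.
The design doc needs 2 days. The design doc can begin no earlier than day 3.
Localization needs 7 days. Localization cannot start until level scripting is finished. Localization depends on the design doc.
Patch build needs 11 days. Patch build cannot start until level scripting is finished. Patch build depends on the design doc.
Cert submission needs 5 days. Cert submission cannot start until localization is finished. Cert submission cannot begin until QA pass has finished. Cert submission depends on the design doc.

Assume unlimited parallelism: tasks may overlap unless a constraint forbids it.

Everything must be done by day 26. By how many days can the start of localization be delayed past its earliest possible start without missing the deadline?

4

After its own release at day 3, the design doc can start at day 3 and finishes at day 5.
Level scripting waits on the design doc (finishes day 5, plus 2-day gap → day 7), so it starts at day 7 and finishes at 7 + 3 = day 10.
Localization has to wait for level scripting (finishes day 10); the design doc (finishes day 5). The latest of these is day 10, so localization runs day 10 to 10 + 7 = day 17.

Working backward from the deadline:
Cert submission has no dependents, so it just needs to finish by day 26. Starting by 26 − 5 = day 21 achieves that.
Localization has to be done before cert submission (must start by day 21). That means finishing by day 21, i.e. starting by 21 − 7 = day 14.
So localization can start as early as day 10 and as late as day 14, giving 14 − 10 = 4 days of slack.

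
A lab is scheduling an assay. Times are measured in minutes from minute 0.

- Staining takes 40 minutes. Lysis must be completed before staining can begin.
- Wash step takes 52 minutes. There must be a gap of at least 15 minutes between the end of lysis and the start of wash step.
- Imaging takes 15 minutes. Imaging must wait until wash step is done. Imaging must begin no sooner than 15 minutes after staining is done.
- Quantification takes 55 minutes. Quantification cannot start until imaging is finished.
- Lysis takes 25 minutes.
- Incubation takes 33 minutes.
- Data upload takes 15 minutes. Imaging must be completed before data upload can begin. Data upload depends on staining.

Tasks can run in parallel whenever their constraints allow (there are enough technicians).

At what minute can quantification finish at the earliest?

162

Lysis can start immediately at minute 0; it finishes at minute 25.
Staining waits on lysis (finishes minute 25), so it starts at minute 25 and finishes at 25 + 40 = minute 65.
After lysis (finishes minute 25, plus 15-minute gap → minute 40), wash step can start at minute 40 and finishes at minute 92.
Imaging cannot start until wash step (finishes minute 92); staining (finishes minute 65, plus 15-minute gap → minute 80). The controlling bound is minute 92, so imaging finishes at 92 + 15 = minute 107.
After imaging (finishes minute 107), quantification can start at minute 107 and finishes at minute 162.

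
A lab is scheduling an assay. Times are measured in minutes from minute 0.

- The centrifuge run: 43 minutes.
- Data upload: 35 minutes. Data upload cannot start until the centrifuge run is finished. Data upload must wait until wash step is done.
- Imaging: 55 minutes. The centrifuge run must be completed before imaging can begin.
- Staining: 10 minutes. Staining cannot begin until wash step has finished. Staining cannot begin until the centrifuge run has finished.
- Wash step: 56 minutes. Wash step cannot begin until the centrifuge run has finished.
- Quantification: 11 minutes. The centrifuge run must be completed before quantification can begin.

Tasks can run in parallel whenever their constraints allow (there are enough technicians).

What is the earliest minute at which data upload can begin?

99

The centrifuge run has no prerequisites, so it starts at minute 0 and finishes at minute 43.
Wash step waits on the centrifuge run (finishes minute 43), so it starts at minute 43 and finishes at 43 + 56 = minute 99.
Data upload waits on the centrifuge run (finishes minute 43); wash step (finishes minute 99). The latest of these is minute 99, which is the earliest data upload can start.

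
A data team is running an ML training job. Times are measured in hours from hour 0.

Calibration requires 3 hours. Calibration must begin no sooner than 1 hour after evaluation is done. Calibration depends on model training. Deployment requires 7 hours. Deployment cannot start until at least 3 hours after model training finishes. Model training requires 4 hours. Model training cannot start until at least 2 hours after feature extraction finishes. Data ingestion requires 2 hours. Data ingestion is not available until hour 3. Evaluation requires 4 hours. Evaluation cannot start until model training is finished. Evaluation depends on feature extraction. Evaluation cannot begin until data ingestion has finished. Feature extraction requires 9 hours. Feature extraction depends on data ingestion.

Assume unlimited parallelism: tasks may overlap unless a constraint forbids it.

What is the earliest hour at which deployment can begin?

Data ingestion cannot begin until its own release at hour 3. It runs from hour 3 to 3 + 2 = hour 5.
Feature extraction cannot begin until data ingestion (finishes hour 5). It runs from hour 5 to 5 + 9 = hour 14.
Model training waits on feature extraction (finishes hour 14, plus 2-hour gap → hour 16), so it starts at hour 16 and finishes at 16 + 4 = hour 20.
Deployment waits on model training (finishes hour 20, plus 3-hour gap → hour 23), so the earliest it can start is hour 23.

23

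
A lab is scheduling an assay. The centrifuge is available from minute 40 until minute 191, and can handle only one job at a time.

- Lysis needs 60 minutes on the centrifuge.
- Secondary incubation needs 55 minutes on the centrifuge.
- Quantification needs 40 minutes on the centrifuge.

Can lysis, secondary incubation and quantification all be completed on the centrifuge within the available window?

No

The centrifuge window is 191 − 40 = 151 minutes.
Running back to back, the jobs need 60 + 55 + 40 = 155 minutes on the centrifuge.
Since 155 > 151, they cannot all fit.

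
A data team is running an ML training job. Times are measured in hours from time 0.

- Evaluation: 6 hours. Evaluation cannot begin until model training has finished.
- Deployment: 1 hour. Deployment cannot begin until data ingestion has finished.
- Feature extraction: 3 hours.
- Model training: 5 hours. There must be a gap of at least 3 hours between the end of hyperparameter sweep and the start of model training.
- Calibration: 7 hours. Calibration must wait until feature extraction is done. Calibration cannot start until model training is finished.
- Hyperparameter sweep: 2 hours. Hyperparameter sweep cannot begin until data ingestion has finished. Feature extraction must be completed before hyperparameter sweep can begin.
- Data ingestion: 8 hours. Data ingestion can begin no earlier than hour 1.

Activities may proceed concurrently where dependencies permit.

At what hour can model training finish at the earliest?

19

Feature extraction has no prerequisites, so it starts at hour 0 and finishes at hour 3.
After its own release at hour 1, data ingestion can start at hour 1 and finishes at hour 9.
Hyperparameter sweep needs all of data ingestion (finishes hour 9); feature extraction (finishes hour 3). That puts its earliest start at hour 9; it finishes at 9 + 2 = hour 11.
After hyperparameter sweep (finishes hour 11, plus 3-hour gap → hour 14), model training can start at hour 14 and finishes at hour 19.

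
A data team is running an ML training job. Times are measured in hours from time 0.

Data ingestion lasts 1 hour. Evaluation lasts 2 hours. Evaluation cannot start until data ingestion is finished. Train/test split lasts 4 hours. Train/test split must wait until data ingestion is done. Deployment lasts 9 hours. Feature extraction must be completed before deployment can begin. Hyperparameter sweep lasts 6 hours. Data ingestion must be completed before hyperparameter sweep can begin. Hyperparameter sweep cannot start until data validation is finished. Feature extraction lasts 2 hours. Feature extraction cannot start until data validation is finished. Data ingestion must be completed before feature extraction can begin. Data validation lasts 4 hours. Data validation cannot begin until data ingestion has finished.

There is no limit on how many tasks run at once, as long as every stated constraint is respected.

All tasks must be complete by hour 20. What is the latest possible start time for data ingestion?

4

Deployment must finish by hour 20; it takes 9 hours, so it must start by 20 − 9 = hour 11.
Feature extraction must finish before deployment (must start by hour 11). With a 2-hour duration, feature extraction must start by 11 − 2 = hour 9.
Hyperparameter sweep must finish by hour 20; it takes 6 hours, so it must start by 20 − 6 = hour 14.
Data validation has several dependents: feature extraction (must start by hour 9); hyperparameter sweep (must start by hour 14). The earliest of those limits is hour 9, so data validation must start by 9 − 4 = hour 5.
Train/test split must finish by hour 20; it takes 4 hours, so it must start by 20 − 4 = hour 16.
Evaluation must finish by hour 20; it takes 2 hours, so it must start by 20 − 2 = hour 18.
Data ingestion must finish in time for data validation (must start by hour 5); feature extraction (must start by hour 9); train/test split (must start by hour 16); hyperparameter sweep (must start by hour 14); evaluation (must start by hour 18). The tightest is hour 5, so data ingestion must start by 5 − 1 = hour 4.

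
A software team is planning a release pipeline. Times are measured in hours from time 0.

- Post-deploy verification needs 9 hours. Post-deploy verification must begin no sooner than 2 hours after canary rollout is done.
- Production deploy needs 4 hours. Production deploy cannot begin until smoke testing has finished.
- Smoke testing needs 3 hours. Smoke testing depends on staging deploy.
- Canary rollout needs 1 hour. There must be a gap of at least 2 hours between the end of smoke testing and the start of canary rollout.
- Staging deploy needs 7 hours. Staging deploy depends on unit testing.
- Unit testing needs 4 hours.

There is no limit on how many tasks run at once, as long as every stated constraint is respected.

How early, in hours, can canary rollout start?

Unit testing has no prerequisites, so it starts at hour 0 and finishes at hour 4.
After unit testing (finishes hour 4), staging deploy can start at hour 4 and finishes at hour 11.
Smoke testing waits on staging deploy (finishes hour 11), so it starts at hour 11 and finishes at 11 + 3 = hour 14.
Canary rollout waits on smoke testing (finishes hour 14, plus 2-hour gap → hour 16), so the earliest it can start is hour 16.

16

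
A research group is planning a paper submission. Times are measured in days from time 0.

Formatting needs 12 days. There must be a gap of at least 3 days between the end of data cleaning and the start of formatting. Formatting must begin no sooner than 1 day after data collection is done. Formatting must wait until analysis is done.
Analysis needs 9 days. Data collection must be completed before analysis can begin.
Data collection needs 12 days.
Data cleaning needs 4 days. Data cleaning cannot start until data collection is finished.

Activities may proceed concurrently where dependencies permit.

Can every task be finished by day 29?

No

Nothing blocks data collection, so it runs from day 0 to day 12.
After data collection (finishes day 12), analysis can start at day 12 and finishes at day 21.
After data collection (finishes day 12), data cleaning can start at day 12 and finishes at day 16.
Formatting has to wait for data cleaning (finishes day 16, plus 3-day gap → day 19); data collection (finishes day 12, plus 1-day gap → day 13); analysis (finishes day 21). The latest of these is day 21, so formatting runs day 21 to 21 + 12 = day 33.
The earliest everything can be done is day 33, which is after the deadline of 29, so it is not possible.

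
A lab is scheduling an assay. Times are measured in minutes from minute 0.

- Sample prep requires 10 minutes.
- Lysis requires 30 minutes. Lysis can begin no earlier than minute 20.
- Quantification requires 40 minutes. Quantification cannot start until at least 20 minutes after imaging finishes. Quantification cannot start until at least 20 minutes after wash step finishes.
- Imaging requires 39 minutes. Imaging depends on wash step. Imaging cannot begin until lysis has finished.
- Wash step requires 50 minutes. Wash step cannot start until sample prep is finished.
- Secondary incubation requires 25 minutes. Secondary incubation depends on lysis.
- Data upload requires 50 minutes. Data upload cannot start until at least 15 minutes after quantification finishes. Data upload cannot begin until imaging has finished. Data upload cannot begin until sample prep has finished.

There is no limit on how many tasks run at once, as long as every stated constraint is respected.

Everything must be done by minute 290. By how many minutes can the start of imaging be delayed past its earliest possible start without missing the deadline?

66

Lysis cannot begin until its own release at minute 20. It runs from minute 20 to 20 + 30 = minute 50.
Nothing blocks sample prep, so it runs from minute 0 to minute 10.
After sample prep (finishes minute 10), wash step can start at minute 10 and finishes at minute 60.
For imaging: wash step (finishes minute 60); lysis (finishes minute 50). Taking the maximum gives a start of minute 60, and it finishes at 60 + 39 = minute 99.

Working backward from the deadline:
Data upload must finish by minute 290; it takes 50 minutes, so it must start by 290 − 50 = minute 240.
Quantification has to be done before data upload (must start by minute 240, minus 15-minute gap → minute 225). That means finishing by minute 225, i.e. starting by 225 − 40 = minute 185.
Imaging feeds quantification (must start by minute 185, minus 20-minute gap → minute 165); data upload (must start by minute 240). Taking the minimum, imaging must finish by minute 165 and start by 165 − 39 = minute 126.
So imaging can start as early as minute 60 and as late as minute 126, giving 126 − 60 = 66 minutes of slack.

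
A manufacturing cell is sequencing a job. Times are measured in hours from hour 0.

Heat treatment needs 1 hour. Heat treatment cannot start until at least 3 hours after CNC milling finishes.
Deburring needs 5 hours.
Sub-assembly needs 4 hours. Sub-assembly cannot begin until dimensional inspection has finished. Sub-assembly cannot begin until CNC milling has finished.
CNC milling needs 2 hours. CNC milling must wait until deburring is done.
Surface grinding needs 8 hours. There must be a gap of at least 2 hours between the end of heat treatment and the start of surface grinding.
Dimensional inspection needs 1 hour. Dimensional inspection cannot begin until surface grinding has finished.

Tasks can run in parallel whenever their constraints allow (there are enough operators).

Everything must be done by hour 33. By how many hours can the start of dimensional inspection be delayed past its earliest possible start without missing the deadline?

Nothing blocks deburring, so it runs from hour 0 to hour 5.
After deburring (finishes hour 5), CNC milling can start at hour 5 and finishes at hour 7.
Heat treatment waits on CNC milling (finishes hour 7, plus 3-hour gap → hour 10), so it starts at hour 10 and finishes at 10 + 1 = hour 11.
After heat treatment (finishes hour 11, plus 2-hour gap → hour 13), surface grinding can start at hour 13 and finishes at hour 21.
Dimensional inspection waits on surface grinding (finishes hour 21), so it starts at hour 21 and finishes at 21 + 1 = hour 22.

Working backward from the deadline:
Sub-assembly has no dependents, so it just needs to finish by hour 33. Starting by 33 − 4 = hour 29 achieves that.
Dimensional inspection has to be done before sub-assembly (must start by hour 29). That means finishing by hour 29, i.e. starting by 29 − 1 = hour 28.
So dimensional inspection can start as early as hour 21 and as late as hour 28, giving 28 − 21 = 7 hours of slack.

7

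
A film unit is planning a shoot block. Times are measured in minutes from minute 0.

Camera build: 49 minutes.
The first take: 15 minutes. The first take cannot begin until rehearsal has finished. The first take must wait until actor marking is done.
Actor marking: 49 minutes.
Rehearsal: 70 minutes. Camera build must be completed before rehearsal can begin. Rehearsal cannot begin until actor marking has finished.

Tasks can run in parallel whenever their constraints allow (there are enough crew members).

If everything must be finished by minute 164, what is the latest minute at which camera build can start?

Nothing follows the first take; the deadline of minute 164 is its only limit. It must start by 164 − 15 = minute 149.
Rehearsal has to be done before the first take (must start by minute 149). That means finishing by minute 149, i.e. starting by 149 − 70 = minute 79.
Since rehearsal (must start by minute 79) depends on it, camera build must finish by minute 79. Backing off its 49-minute duration gives a latest start of minute 30.

30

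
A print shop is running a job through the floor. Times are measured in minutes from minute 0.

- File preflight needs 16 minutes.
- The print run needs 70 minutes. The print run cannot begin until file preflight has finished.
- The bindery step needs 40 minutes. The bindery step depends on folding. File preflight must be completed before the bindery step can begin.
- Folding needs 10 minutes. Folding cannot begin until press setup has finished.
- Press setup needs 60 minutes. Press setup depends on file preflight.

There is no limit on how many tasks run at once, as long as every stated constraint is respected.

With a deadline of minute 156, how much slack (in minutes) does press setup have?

File preflight has no prerequisites, so it starts at minute 0 and finishes at minute 16.
After file preflight (finishes minute 16), press setup can start at minute 16 and finishes at minute 76.

Working backward from the deadline:
The bindery step must finish by minute 156; it takes 40 minutes, so it must start by 156 − 40 = minute 116.
Folding feeds into the bindery step (must start by minute 116); so folding must finish by minute 116 and therefore start by minute 106.
Since folding (must start by minute 106) depends on it, press setup must finish by minute 106. Backing off its 60-minute duration gives a latest start of minute 46.
So press setup can start as early as minute 16 and as late as minute 46, giving 46 − 16 = 30 minutes of slack.

30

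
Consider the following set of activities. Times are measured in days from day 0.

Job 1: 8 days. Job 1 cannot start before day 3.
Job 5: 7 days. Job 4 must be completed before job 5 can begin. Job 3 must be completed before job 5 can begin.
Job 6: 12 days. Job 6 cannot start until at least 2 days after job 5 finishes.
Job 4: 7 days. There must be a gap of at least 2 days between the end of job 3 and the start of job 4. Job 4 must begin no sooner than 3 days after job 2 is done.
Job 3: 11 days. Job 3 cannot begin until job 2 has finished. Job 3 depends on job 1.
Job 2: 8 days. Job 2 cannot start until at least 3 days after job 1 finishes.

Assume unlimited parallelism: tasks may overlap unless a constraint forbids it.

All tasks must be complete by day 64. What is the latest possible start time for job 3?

To finish by day 64, job 6 (duration 12) must start no later than day 52.
Job 5 has to be done before job 6 (must start by day 52, minus 2-day gap → day 50). That means finishing by day 50, i.e. starting by 50 − 7 = day 43.
Job 4 has to be done before job 5 (must start by day 43). That means finishing by day 43, i.e. starting by 43 − 7 = day 36.
Job 3 must finish in time for job 4 (must start by day 36, minus 2-day gap → day 34); job 5 (must start by day 43). The tightest is day 34, so job 3 must start by 34 − 11 = day 23.

23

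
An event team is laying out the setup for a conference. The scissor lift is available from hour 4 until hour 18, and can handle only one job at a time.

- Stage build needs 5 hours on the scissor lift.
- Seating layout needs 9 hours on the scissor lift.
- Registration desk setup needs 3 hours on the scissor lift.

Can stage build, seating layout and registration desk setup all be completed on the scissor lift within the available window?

The scissor lift window is 18 − 4 = 14 hours.
Running back to back, the jobs need 5 + 9 + 3 = 17 hours on the scissor lift.
Since 17 > 14, they cannot all fit.

No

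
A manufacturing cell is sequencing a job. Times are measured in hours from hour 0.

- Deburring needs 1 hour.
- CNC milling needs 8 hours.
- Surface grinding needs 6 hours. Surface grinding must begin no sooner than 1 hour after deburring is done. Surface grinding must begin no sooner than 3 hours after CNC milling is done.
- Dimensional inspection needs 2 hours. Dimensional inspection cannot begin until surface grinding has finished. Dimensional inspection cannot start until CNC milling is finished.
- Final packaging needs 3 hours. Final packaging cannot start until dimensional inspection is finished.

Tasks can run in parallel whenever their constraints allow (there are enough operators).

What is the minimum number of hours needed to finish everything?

22

CNC milling can start immediately at hour 0; it finishes at hour 8.
Deburring has no prerequisites, so it starts at hour 0 and finishes at hour 1.
Surface grinding needs all of deburring (finishes hour 1, plus 1-hour gap → hour 2); CNC milling (finishes hour 8, plus 3-hour gap → hour 11). That puts its earliest start at hour 11; it finishes at 11 + 6 = hour 17.
For dimensional inspection: surface grinding (finishes hour 17); CNC milling (finishes hour 8). Taking the maximum gives a start of hour 17, and it finishes at 17 + 2 = hour 19.
Final packaging waits on dimensional inspection (finishes hour 19), so it starts at hour 19 and finishes at 19 + 3 = hour 22.
All tasks are finished once the last one completes. Finish times: Deburring at 1, CNC milling at 8, Surface grinding at 17, Dimensional inspection at 19, Final packaging at 22. The latest is hour 22.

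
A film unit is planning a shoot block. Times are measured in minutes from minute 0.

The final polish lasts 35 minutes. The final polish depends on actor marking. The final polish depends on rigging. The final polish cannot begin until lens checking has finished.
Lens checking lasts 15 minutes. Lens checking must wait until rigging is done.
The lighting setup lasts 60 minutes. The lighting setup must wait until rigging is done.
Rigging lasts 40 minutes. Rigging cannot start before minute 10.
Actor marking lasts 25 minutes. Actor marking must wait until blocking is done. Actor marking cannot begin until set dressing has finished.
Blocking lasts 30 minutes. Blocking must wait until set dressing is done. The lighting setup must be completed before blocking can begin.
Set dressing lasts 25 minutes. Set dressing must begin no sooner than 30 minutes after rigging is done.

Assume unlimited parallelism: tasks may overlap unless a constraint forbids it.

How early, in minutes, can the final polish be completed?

200

Rigging cannot begin until its own release at minute 10. It runs from minute 10 to 10 + 40 = minute 50.
Lens checking waits on rigging (finishes minute 50), so it starts at minute 50 and finishes at 50 + 15 = minute 65.
The lighting setup waits on rigging (finishes minute 50), so it starts at minute 50 and finishes at 50 + 60 = minute 110.
Set dressing waits on rigging (finishes minute 50, plus 30-minute gap → minute 80), so it starts at minute 80 and finishes at 80 + 25 = minute 105.
Blocking has to wait for set dressing (finishes minute 105); the lighting setup (finishes minute 110). The latest of these is minute 110, so blocking runs minute 110 to 110 + 30 = minute 140.
For actor marking: blocking (finishes minute 140); set dressing (finishes minute 105). Taking the maximum gives a start of minute 140, and it finishes at 140 + 25 = minute 165.
The final polish cannot start until actor marking (finishes minute 165); rigging (finishes minute 50); lens checking (finishes minute 65). The controlling bound is minute 165, so the final polish finishes at 165 + 35 = minute 200.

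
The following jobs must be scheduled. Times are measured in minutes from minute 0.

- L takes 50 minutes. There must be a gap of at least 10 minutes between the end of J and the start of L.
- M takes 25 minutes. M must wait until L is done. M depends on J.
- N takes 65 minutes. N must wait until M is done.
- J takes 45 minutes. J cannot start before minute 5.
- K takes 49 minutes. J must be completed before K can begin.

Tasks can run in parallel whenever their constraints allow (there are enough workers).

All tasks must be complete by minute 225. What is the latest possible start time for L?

N must finish by minute 225; it takes 65 minutes, so it must start by 225 − 65 = minute 160.
M has to be done before N (must start by minute 160). That means finishing by minute 160, i.e. starting by 160 − 25 = minute 135.
L has to be done before M (must start by minute 135). That means finishing by minute 135, i.e. starting by 135 − 50 = minute 85.

85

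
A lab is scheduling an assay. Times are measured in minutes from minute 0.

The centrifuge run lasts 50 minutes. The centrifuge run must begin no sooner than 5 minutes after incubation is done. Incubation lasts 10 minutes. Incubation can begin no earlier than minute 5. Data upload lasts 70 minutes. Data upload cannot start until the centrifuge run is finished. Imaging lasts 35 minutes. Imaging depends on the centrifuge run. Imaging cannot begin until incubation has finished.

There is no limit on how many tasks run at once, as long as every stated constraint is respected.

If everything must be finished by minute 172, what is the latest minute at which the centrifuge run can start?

Nothing follows imaging; the deadline of minute 172 is its only limit. It must start by 172 − 35 = minute 137.
Nothing follows data upload; the deadline of minute 172 is its only limit. It must start by 172 − 70 = minute 102.
The centrifuge run feeds imaging (must start by minute 137); data upload (must start by minute 102). Taking the minimum, the centrifuge run must finish by minute 102 and start by 102 − 50 = minute 52.

52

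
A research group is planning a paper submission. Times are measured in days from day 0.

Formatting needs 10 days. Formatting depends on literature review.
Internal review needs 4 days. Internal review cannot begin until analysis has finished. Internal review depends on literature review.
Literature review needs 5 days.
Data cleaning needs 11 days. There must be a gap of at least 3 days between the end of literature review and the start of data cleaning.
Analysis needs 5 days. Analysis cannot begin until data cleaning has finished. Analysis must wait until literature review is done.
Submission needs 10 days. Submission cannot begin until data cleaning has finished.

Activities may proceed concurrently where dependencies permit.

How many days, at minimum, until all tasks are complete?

29

Literature review has no prerequisites, so it starts at day 0 and finishes at day 5.
Formatting cannot begin until literature review (finishes day 5). It runs from day 5 to 5 + 10 = day 15.
Data cleaning waits on literature review (finishes day 5, plus 3-day gap → day 8), so it starts at day 8 and finishes at 8 + 11 = day 19.
Submission cannot begin until data cleaning (finishes day 19). It runs from day 19 to 19 + 10 = day 29.
For analysis: data cleaning (finishes day 19); literature review (finishes day 5). Taking the maximum gives a start of day 19, and it finishes at 19 + 5 = day 24.
Internal review cannot start until analysis (finishes day 24); literature review (finishes day 5). The controlling bound is day 24, so internal review finishes at 24 + 4 = day 28.
All tasks are finished once the last one completes. Finish times: Literature review at 5, Data cleaning at 19, Analysis at 24, Internal review at 28, Formatting at 15, Submission at 29. The latest is day 29.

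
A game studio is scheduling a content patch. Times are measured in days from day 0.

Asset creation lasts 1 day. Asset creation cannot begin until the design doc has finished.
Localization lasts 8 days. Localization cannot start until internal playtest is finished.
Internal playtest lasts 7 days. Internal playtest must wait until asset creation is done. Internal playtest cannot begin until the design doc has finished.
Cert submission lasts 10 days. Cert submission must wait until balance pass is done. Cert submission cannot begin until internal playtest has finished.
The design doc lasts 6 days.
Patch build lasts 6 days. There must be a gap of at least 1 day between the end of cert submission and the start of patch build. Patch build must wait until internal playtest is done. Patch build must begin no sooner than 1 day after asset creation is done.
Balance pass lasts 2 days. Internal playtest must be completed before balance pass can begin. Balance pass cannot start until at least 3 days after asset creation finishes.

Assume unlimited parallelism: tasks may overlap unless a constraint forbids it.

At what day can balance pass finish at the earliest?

16

The design doc has no prerequisites, so it starts at day 0 and finishes at day 6.
Asset creation waits on the design doc (finishes day 6), so it starts at day 6 and finishes at 6 + 1 = day 7.
Internal playtest has to wait for asset creation (finishes day 7); the design doc (finishes day 6). The latest of these is day 7, so internal playtest runs day 7 to 7 + 7 = day 14.
Balance pass needs all of internal playtest (finishes day 14); asset creation (finishes day 7, plus 3-day gap → day 10). That puts its earliest start at day 14; it finishes at 14 + 2 = day 16.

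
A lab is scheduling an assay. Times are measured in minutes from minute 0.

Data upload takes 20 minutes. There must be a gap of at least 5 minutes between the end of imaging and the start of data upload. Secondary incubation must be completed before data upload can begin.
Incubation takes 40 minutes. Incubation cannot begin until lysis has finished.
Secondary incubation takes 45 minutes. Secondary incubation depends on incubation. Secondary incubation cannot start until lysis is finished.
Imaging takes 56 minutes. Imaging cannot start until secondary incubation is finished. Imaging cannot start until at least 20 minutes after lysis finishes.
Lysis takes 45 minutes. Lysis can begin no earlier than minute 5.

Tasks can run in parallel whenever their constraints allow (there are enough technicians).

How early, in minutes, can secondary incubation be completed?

135

Lysis waits on its own release at minute 5, so it starts at minute 5 and finishes at 5 + 45 = minute 50.
Incubation cannot begin until lysis (finishes minute 50). It runs from minute 50 to 50 + 40 = minute 90.
Secondary incubation cannot start until incubation (finishes minute 90); lysis (finishes minute 50). The controlling bound is minute 90, so secondary incubation finishes at 90 + 45 = minute 135.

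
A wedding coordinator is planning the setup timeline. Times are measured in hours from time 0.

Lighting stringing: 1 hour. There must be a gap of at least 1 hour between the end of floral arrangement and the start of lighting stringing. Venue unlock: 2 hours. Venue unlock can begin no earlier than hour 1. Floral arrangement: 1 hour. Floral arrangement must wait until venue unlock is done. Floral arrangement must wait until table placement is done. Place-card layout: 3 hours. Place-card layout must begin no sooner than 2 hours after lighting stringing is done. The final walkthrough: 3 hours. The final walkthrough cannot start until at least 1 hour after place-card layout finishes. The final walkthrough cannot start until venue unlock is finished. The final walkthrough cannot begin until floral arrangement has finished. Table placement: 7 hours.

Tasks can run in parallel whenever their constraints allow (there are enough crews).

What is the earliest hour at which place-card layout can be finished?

15

Nothing blocks table placement, so it runs from hour 0 to hour 7.
Venue unlock cannot begin until its own release at hour 1. It runs from hour 1 to 1 + 2 = hour 3.
Floral arrangement has to wait for venue unlock (finishes hour 3); table placement (finishes hour 7). The latest of these is hour 7, so floral arrangement runs hour 7 to 7 + 1 = hour 8.
After floral arrangement (finishes hour 8, plus 1-hour gap → hour 9), lighting stringing can start at hour 9 and finishes at hour 10.
Place-card layout waits on lighting stringing (finishes hour 10, plus 2-hour gap → hour 12), so it starts at hour 12 and finishes at 12 + 3 = hour 15.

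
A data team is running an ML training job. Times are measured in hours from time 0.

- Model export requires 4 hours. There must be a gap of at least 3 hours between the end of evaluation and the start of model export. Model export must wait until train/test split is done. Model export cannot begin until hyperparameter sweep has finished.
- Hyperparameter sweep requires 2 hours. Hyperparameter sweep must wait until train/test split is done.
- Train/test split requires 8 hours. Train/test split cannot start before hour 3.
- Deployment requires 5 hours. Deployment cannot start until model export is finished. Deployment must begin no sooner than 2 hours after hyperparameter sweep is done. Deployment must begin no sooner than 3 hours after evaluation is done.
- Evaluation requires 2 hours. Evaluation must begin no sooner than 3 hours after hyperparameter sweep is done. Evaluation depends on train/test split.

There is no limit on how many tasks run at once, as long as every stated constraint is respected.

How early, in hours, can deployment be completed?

30

Train/test split cannot begin until its own release at hour 3. It runs from hour 3 to 3 + 8 = hour 11.
After train/test split (finishes hour 11), hyperparameter sweep can start at hour 11 and finishes at hour 13.
Evaluation cannot start until hyperparameter sweep (finishes hour 13, plus 3-hour gap → hour 16); train/test split (finishes hour 11). The controlling bound is hour 16, so evaluation finishes at 16 + 2 = hour 18.
Model export has to wait for evaluation (finishes hour 18, plus 3-hour gap → hour 21); train/test split (finishes hour 11); hyperparameter sweep (finishes hour 13). The latest of these is hour 21, so model export runs hour 21 to 21 + 4 = hour 25.
Deployment needs all of model export (finishes hour 25); hyperparameter sweep (finishes hour 13, plus 2-hour gap → hour 15); evaluation (finishes hour 18, plus 3-hour gap → hour 21). That puts its earliest start at hour 25; it finishes at 25 + 5 = hour 30.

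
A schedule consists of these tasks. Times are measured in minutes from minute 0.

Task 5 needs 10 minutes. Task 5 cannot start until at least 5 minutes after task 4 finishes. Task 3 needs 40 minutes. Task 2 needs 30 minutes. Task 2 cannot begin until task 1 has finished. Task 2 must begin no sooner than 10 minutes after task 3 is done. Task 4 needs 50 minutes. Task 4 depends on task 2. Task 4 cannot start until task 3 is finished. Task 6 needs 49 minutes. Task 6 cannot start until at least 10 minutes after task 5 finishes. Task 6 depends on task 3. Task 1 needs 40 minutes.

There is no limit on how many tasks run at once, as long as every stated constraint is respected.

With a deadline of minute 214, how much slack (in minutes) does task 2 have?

Nothing blocks task 3, so it runs from minute 0 to minute 40.
Task 1 can start immediately at minute 0; it finishes at minute 40.
Task 2 needs all of task 1 (finishes minute 40); task 3 (finishes minute 40, plus 10-minute gap → minute 50). That puts its earliest start at minute 50; it finishes at 50 + 30 = minute 80.

Working backward from the deadline:
Task 6 must finish by minute 214; it takes 49 minutes, so it must start by 214 − 49 = minute 165.
Task 5 has to be done before task 6 (must start by minute 165, minus 10-minute gap → minute 155). That means finishing by minute 155, i.e. starting by 155 − 10 = minute 145.
Task 4 feeds into task 5 (must start by minute 145, minus 5-minute gap → minute 140); so task 4 must finish by minute 140 and therefore start by minute 90.
Since task 4 (must start by minute 90) depends on it, task 2 must finish by minute 90. Backing off its 30-minute duration gives a latest start of minute 60.
So task 2 can start as early as minute 50 and as late as minute 60, giving 60 − 50 = 10 minutes of slack.

10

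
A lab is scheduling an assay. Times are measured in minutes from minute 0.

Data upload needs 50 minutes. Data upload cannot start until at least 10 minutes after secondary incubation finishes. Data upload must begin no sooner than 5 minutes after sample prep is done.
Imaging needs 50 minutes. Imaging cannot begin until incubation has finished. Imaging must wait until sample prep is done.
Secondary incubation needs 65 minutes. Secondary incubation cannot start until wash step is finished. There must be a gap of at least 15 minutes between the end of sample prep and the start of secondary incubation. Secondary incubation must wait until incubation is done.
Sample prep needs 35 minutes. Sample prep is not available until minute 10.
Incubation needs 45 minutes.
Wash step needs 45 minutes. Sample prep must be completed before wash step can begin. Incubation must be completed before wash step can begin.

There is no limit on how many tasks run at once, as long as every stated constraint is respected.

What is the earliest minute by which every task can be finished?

Nothing blocks incubation, so it runs from minute 0 to minute 45.
After its own release at minute 10, sample prep can start at minute 10 and finishes at minute 45.
Imaging needs all of incubation (finishes minute 45); sample prep (finishes minute 45). That puts its earliest start at minute 45; it finishes at 45 + 50 = minute 95.
Wash step needs all of sample prep (finishes minute 45); incubation (finishes minute 45). That puts its earliest start at minute 45; it finishes at 45 + 45 = minute 90.
For secondary incubation: wash step (finishes minute 90); sample prep (finishes minute 45, plus 15-minute gap → minute 60); incubation (finishes minute 45). Taking the maximum gives a start of minute 90, and it finishes at 90 + 65 = minute 155.
Data upload needs all of secondary incubation (finishes minute 155, plus 10-minute gap → minute 165); sample prep (finishes minute 45, plus 5-minute gap → minute 50). That puts its earliest start at minute 165; it finishes at 165 + 50 = minute 215.
All tasks are finished once the last one completes. Finish times: Sample prep at 45, Incubation at 45, Wash step at 90, Secondary incubation at 155, Imaging at 95, Data upload at 215. The latest is minute 215.

215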